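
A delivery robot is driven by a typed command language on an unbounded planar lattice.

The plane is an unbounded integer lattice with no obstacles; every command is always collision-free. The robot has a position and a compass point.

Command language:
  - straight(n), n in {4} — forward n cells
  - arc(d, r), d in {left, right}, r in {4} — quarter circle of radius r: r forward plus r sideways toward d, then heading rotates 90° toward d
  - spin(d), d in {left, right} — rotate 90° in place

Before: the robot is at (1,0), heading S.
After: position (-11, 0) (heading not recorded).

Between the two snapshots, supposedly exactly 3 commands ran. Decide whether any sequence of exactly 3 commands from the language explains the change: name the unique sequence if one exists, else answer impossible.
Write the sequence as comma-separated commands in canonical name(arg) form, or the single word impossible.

arc(right, 4), straight(4), arc(right, 4)

initial: at (1,0), heading S
step 1 (arc(right, 4)): at (-3,-4), heading W
step 2 (straight(4)): at (-7,-4), heading W
step 3 (arc(right, 4)): at (-11,0), heading N
no rival 3-sequence matches.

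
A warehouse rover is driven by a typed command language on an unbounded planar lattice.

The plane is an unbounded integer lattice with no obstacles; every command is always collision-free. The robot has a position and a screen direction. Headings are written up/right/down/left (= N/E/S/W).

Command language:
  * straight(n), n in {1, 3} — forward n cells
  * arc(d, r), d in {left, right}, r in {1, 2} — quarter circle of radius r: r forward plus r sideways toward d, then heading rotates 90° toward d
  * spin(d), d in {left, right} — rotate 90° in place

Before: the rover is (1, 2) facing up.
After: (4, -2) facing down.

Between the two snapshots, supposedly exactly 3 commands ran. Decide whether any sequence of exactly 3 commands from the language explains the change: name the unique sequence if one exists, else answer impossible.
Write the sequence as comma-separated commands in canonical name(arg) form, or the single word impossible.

arc(right, 1), arc(right, 2), straight(3)

key: running straight(3) before arc(right, 1) would end elsewhere — order is forced
begin: (1, 2) facing up
t=1 arc(right, 1) ⇒ (2, 3) facing right
t=2 arc(right, 2) ⇒ (4, 1) facing down
t=3 straight(3) ⇒ (4, -2) facing down
no rival 3-sequence matches.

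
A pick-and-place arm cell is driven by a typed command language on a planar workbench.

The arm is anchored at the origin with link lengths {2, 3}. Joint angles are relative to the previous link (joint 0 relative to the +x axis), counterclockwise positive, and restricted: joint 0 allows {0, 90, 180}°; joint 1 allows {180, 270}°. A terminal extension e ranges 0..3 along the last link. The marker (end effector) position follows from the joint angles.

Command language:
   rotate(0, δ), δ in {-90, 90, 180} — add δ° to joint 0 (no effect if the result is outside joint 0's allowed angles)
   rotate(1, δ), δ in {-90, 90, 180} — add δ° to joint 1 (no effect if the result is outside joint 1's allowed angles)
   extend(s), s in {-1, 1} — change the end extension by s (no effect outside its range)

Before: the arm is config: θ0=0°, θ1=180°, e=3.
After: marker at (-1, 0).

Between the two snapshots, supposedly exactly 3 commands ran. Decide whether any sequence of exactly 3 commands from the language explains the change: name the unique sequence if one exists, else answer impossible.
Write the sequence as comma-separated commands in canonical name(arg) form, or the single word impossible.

start: config: θ0=0°, θ1=180°, e=3
[1] after extend(-1): config: θ0=0°, θ1=180°, e=2
[2] after extend(-1): config: θ0=0°, θ1=180°, e=1
[3] after extend(-1): config: θ0=0°, θ1=180°, e=0
all 512 alternatives checked — unique.

extend(-1), extend(-1), extend(-1)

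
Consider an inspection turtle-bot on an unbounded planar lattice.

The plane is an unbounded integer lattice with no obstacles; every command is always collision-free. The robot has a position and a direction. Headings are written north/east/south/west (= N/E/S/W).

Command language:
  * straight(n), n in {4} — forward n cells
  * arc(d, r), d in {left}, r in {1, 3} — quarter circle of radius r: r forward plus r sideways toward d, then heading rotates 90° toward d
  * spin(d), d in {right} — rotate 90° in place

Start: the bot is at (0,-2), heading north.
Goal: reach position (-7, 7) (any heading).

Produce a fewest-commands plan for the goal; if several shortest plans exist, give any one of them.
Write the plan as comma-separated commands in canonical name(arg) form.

from: at (0,-2), heading north
1. arc(left, 3) → at (-3,1), heading west
2. spin(right) → at (-3,1), heading north
3. straight(4) → at (-3,5), heading north
4. arc(left, 3) → at (-6,8), heading west
5. arc(left, 1) → at (-7,7), heading south
minimal: 5 command(s), checked below 5.

arc(left, 3), spin(right), straight(4), arc(left, 3), arc(left, 1)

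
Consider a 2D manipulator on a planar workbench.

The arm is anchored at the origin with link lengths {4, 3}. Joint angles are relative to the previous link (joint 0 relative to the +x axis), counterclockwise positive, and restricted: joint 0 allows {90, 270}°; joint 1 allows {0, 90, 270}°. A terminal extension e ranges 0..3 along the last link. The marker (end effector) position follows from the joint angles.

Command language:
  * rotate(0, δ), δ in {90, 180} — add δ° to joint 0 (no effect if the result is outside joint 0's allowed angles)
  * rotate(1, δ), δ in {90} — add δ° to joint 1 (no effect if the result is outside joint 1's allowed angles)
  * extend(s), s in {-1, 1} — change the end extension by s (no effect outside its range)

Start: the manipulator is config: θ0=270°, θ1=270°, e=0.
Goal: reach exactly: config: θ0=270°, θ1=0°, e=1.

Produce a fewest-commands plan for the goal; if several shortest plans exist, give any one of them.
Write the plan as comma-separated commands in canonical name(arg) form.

t0: config: θ0=270°, θ1=270°, e=0
step 1 (rotate(1, 90)): config: θ0=270°, θ1=0°, e=0
step 2 (extend(1)): config: θ0=270°, θ1=0°, e=1
shorter routes all fall short; 2 is best.

rotate(1, 90), extend(1)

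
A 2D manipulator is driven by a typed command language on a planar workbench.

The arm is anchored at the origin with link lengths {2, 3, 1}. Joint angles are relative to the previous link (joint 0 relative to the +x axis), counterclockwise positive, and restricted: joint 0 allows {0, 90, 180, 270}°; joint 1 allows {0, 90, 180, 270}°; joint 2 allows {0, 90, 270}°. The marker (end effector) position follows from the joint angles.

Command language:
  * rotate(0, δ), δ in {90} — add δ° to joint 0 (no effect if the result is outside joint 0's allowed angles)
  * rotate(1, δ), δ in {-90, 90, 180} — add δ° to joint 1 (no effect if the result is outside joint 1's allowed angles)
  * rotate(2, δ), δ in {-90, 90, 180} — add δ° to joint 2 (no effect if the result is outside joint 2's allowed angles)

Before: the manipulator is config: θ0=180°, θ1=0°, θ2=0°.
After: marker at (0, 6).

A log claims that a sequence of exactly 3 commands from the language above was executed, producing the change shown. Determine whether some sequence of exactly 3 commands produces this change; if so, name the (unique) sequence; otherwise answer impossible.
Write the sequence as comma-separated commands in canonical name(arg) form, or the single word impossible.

start: config: θ0=180°, θ1=0°, θ2=0°
t=1 rotate(0, 90) ⇒ config: θ0=270°, θ1=0°, θ2=0°
t=2 rotate(0, 90) ⇒ config: θ0=0°, θ1=0°, θ2=0°
t=3 rotate(0, 90) ⇒ config: θ0=90°, θ1=0°, θ2=0°
no other 3-command option fits: unique.

rotate(0, 90), rotate(0, 90), rotate(0, 90)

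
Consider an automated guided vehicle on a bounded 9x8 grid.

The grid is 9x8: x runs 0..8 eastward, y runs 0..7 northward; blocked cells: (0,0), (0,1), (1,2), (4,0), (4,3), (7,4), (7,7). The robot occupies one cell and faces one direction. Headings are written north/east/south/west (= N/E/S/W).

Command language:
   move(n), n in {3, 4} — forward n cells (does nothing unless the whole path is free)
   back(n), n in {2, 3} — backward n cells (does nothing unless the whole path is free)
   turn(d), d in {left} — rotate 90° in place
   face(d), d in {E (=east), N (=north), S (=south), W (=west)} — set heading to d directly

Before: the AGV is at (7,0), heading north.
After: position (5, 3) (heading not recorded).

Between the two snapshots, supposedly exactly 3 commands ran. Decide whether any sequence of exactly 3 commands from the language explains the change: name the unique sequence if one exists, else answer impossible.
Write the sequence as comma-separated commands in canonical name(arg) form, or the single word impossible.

move(3), face(E), back(2)

key: running back(2) before move(3) would end elsewhere — order is forced
start: at (7,0), heading north
1. move(3) → at (7,3), heading north
2. face(E) → at (7,3), heading east
3. back(2) → at (5,3), heading east
all 729 alternatives checked — unique.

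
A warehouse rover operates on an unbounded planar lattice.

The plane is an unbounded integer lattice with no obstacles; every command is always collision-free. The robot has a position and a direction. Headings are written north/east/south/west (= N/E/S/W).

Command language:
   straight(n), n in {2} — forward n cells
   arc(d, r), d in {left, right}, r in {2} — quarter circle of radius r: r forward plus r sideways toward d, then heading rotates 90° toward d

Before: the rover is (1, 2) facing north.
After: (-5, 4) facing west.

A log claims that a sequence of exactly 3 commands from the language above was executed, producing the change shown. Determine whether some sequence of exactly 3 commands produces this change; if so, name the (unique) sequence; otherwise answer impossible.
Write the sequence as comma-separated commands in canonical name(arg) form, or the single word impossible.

arc(left, 2), straight(2), straight(2)

key: position moved to (-5,4) AND the heading swung to W — translation plus rotation needed
initial: (1, 2) facing north
t=1 arc(left, 2) ⇒ (-1, 4) facing west
t=2 straight(2) ⇒ (-3, 4) facing west
t=3 straight(2) ⇒ (-5, 4) facing west
no other 3-command option fits: unique.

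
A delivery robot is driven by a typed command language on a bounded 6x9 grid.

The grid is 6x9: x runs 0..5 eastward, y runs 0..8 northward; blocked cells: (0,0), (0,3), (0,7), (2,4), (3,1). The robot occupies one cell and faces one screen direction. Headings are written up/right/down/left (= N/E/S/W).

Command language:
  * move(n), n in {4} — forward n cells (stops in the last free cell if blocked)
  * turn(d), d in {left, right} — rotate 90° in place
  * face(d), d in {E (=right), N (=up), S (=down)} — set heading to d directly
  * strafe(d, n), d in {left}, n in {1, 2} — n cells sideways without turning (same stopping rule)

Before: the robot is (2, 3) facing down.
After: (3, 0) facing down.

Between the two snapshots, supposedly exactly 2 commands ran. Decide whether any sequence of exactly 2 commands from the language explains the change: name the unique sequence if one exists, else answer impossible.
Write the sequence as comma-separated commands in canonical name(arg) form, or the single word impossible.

move(4), strafe(left, 1)

key: still facing S at the end — nothing in the sequence rotates
t0: (2, 3) facing down
1. move(4) → (2, 0) facing down
2. strafe(left, 1) → (3, 0) facing down
no other 2-command option fits: unique.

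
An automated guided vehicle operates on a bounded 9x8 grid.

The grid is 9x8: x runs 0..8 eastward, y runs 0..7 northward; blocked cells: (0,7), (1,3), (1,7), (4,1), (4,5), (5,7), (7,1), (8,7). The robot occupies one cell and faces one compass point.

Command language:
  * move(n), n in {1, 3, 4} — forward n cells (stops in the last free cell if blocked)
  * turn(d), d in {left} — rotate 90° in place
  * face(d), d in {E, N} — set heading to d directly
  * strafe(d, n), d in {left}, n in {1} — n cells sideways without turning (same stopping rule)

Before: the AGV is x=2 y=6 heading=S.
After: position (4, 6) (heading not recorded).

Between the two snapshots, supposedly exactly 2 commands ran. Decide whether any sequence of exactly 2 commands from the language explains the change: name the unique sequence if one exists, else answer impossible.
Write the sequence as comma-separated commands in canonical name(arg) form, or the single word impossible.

strafe(left, 1), strafe(left, 1)

t0: x=2 y=6 heading=S
step 1 (strafe(left, 1)): x=3 y=6 heading=S
step 2 (strafe(left, 1)): x=4 y=6 heading=S
no other 2-command option fits: unique.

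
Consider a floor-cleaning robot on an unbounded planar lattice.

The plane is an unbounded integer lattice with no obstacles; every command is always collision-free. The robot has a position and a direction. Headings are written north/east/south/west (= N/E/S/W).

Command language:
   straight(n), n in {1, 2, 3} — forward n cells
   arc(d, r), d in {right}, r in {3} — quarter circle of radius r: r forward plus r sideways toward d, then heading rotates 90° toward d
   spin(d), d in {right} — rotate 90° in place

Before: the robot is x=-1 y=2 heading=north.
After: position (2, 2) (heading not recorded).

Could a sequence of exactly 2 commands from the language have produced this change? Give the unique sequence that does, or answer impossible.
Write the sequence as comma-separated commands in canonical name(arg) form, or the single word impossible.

spin(right), straight(3)

key: order matters: swapping spin(right) and straight(3) lands elsewhere
t0: x=-1 y=2 heading=north
step 1 (spin(right)): x=-1 y=2 heading=east
step 2 (straight(3)): x=2 y=2 heading=east
no other 2-command option fits: unique.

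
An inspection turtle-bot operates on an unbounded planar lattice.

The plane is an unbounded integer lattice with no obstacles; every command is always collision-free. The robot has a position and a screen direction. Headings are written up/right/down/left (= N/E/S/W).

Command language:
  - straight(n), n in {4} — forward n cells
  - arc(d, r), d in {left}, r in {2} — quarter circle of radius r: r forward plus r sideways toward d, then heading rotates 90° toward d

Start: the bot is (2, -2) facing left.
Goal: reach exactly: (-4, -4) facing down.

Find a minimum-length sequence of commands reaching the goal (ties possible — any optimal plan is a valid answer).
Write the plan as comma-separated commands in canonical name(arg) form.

straight(4), arc(left, 2)

t0: (2, -2) facing left
t=1 straight(4) ⇒ (-2, -2) facing left
t=2 arc(left, 2) ⇒ (-4, -4) facing down
no 1-step plan works, so 2 is optimal.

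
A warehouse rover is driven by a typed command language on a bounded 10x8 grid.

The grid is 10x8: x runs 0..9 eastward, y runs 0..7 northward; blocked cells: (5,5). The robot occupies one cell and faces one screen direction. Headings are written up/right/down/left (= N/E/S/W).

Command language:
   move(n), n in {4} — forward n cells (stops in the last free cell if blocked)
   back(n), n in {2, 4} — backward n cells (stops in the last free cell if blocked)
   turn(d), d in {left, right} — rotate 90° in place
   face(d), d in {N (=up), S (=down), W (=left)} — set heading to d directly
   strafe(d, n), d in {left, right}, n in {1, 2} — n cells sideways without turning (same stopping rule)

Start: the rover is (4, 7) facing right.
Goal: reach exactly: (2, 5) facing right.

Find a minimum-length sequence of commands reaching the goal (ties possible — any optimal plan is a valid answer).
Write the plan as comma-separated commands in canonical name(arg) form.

begin: (4, 7) facing right
t=1 back(2) ⇒ (2, 7) facing right
t=2 strafe(right, 2) ⇒ (2, 5) facing right
no 1-step plan works, so 2 is optimal.

back(2), strafe(right, 2)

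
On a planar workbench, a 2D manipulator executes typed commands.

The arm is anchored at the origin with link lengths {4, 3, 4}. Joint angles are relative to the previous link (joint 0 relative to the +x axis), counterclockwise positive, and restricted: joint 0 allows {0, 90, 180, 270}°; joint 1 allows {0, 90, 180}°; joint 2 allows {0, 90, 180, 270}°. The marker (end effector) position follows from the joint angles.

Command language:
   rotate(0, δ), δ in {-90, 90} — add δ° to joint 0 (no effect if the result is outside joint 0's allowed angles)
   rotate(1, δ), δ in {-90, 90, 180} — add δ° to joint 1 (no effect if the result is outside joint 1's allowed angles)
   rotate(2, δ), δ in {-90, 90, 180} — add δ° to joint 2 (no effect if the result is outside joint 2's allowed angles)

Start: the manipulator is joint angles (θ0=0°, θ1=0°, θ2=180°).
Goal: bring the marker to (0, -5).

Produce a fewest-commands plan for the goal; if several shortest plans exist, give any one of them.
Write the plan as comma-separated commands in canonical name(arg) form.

rotate(0, -90), rotate(1, 180)

start: joint angles (θ0=0°, θ1=0°, θ2=180°)
t=1 rotate(0, -90) ⇒ joint angles (θ0=270°, θ1=0°, θ2=180°)
t=2 rotate(1, 180) ⇒ joint angles (θ0=270°, θ1=180°, θ2=180°)
nothing shorter than 2 reaches the goal.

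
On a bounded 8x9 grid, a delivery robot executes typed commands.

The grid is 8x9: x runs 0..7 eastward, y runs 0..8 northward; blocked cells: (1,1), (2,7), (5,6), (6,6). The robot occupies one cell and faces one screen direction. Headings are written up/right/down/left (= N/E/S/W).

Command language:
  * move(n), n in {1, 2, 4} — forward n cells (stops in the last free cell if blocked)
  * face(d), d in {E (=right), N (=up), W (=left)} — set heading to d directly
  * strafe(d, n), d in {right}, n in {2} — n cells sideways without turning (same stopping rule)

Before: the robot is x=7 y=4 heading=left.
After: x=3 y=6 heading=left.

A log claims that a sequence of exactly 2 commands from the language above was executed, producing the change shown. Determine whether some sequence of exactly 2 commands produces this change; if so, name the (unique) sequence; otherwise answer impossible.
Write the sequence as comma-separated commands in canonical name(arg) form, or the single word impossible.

move(4), strafe(right, 2)

key: still facing W at the end — nothing in the sequence rotates
start: x=7 y=4 heading=left
1. move(4) → x=3 y=4 heading=left
2. strafe(right, 2) → x=3 y=6 heading=left
uniquely the one of 49 2-step routes that fits.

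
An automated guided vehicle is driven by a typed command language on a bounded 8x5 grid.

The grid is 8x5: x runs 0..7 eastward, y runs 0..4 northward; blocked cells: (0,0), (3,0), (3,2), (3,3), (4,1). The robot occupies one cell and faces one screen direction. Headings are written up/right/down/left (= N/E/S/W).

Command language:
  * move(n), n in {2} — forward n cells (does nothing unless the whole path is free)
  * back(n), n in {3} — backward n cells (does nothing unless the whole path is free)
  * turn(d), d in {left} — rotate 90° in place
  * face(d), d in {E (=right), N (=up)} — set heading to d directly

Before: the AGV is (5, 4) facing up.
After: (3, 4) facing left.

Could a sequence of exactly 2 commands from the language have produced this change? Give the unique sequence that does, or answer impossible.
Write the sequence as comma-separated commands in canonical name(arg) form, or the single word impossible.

turn(left), move(2)

key: cell and facing (now W) both changed — the 2 commands mix motion and turning
t0: (5, 4) facing up
t=1 turn(left) ⇒ (5, 4) facing left
t=2 move(2) ⇒ (3, 4) facing left
no other 2-command option fits: unique.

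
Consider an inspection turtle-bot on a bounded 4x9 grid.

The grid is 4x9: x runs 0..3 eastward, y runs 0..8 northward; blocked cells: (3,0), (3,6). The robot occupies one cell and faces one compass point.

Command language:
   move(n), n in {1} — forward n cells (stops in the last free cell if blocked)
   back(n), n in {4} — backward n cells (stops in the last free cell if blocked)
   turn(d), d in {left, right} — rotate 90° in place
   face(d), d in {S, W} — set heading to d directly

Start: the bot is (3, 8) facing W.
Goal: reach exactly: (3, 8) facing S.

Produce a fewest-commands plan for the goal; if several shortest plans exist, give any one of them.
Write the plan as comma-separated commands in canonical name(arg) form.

turn(left)

from: (3, 8) facing W
[1] after turn(left): (3, 8) facing S
nothing shorter than 1 reaches the goal.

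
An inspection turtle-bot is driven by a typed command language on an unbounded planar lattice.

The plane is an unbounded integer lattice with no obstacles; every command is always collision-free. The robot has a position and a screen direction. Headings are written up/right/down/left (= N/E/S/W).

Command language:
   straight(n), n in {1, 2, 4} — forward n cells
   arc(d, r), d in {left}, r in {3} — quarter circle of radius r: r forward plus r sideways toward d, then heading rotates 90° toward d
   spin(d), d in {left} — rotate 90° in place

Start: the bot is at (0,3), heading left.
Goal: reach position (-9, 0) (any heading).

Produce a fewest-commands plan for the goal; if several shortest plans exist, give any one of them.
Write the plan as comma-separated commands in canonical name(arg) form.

from: at (0,3), heading left
step 1 (straight(4)): at (-4,3), heading left
step 2 (straight(2)): at (-6,3), heading left
step 3 (arc(left, 3)): at (-9,0), heading down
nothing shorter than 3 reaches the goal.

straight(4), straight(2), arc(left, 3)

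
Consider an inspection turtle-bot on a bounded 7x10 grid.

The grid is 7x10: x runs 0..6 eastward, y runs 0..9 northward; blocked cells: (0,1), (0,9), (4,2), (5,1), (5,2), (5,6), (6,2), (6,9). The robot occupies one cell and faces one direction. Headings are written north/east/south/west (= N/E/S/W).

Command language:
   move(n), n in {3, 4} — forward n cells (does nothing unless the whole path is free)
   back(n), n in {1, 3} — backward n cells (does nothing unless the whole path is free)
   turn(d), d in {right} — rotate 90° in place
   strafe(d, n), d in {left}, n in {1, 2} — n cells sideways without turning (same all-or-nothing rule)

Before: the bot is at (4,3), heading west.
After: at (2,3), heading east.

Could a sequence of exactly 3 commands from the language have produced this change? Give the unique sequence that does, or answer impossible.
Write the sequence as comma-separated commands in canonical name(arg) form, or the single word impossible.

key: position moved to (2,3) AND the heading swung to E — translation plus rotation needed
start: at (4,3), heading west
step 1 (turn(right)): at (4,3), heading north
step 2 (strafe(left, 2)): at (2,3), heading north
step 3 (turn(right)): at (2,3), heading east
no rival 3-sequence matches.

turn(right), strafe(left, 2), turn(right)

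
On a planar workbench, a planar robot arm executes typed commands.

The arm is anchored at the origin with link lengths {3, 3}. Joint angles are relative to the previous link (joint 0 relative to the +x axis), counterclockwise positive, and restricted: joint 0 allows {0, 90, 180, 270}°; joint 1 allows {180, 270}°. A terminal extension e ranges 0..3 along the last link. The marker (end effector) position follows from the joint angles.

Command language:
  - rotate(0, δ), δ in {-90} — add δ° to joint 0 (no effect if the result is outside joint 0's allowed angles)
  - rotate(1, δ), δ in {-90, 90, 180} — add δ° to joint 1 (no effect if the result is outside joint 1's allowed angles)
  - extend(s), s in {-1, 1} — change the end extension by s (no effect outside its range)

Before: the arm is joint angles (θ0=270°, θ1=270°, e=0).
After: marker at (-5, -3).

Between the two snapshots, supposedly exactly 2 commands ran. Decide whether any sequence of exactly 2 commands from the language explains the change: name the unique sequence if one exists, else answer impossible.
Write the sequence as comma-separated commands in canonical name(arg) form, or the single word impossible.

start: joint angles (θ0=270°, θ1=270°, e=0)
step 1 (extend(1)): joint angles (θ0=270°, θ1=270°, e=1)
step 2 (extend(1)): joint angles (θ0=270°, θ1=270°, e=2)
no other 2-command option fits: unique.

extend(1), extend(1)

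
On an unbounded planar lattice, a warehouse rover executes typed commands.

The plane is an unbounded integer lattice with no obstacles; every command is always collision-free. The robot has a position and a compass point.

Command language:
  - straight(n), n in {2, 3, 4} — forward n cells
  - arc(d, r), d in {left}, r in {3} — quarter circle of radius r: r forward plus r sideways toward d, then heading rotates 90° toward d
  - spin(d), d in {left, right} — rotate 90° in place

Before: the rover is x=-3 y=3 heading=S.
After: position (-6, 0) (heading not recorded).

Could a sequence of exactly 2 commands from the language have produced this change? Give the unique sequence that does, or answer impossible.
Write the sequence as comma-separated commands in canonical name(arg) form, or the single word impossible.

spin(right), arc(left, 3)

key: order matters: swapping spin(right) and arc(left, 3) lands elsewhere
begin: x=-3 y=3 heading=S
1. spin(right) → x=-3 y=3 heading=W
2. arc(left, 3) → x=-6 y=0 heading=S
uniquely the one of 36 2-step routes that fits.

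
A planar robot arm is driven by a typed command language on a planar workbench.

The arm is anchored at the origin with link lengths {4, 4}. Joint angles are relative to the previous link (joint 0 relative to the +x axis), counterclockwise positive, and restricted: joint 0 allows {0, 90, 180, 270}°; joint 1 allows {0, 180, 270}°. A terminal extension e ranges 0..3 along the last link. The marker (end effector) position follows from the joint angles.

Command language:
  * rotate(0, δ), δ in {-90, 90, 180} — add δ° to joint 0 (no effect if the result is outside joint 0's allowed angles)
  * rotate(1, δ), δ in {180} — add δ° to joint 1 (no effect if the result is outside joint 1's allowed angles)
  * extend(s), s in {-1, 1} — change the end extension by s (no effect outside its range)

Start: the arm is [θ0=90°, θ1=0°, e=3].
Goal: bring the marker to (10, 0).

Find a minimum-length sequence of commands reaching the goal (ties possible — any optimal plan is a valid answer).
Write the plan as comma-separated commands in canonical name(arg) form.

extend(-1), rotate(0, -90)

from: [θ0=90°, θ1=0°, e=3]
t=1 extend(-1) ⇒ [θ0=90°, θ1=0°, e=2]
t=2 rotate(0, -90) ⇒ [θ0=0°, θ1=0°, e=2]
no 1-step plan works, so 2 is optimal.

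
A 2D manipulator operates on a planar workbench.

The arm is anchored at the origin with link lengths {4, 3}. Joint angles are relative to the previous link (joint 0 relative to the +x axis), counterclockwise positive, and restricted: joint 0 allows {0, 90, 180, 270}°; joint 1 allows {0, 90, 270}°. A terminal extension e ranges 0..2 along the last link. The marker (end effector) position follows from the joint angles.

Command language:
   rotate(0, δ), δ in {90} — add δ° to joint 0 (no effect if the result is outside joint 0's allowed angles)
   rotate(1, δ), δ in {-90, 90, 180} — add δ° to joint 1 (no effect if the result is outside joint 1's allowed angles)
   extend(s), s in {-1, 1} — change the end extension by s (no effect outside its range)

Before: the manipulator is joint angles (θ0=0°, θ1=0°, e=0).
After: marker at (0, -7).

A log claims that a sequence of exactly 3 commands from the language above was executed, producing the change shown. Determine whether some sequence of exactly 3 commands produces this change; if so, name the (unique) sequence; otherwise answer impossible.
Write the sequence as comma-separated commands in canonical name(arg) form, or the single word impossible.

from: joint angles (θ0=0°, θ1=0°, e=0)
[1] after rotate(0, 90): joint angles (θ0=90°, θ1=0°, e=0)
[2] after rotate(0, 90): joint angles (θ0=180°, θ1=0°, e=0)
[3] after rotate(0, 90): joint angles (θ0=270°, θ1=0°, e=0)
no rival 3-sequence matches.

rotate(0, 90), rotate(0, 90), rotate(0, 90)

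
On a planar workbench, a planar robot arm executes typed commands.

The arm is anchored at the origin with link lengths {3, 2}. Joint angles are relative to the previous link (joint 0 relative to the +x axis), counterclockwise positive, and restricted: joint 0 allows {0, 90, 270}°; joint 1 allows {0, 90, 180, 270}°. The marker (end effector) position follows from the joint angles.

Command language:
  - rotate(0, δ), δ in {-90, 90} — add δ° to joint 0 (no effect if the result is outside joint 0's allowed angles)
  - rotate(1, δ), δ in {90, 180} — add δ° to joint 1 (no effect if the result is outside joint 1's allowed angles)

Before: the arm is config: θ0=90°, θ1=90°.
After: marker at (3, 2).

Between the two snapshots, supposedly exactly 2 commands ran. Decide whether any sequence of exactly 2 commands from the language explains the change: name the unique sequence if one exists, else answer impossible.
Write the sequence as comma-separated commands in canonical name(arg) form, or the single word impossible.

key: running rotate(0, -90) before rotate(0, 90) would end elsewhere — order is forced
from: config: θ0=90°, θ1=90°
step 1 (rotate(0, 90)): config: θ0=90°, θ1=90°
step 2 (rotate(0, -90)): config: θ0=0°, θ1=90°
no other 2-command option fits: unique.

rotate(0, 90), rotate(0, -90)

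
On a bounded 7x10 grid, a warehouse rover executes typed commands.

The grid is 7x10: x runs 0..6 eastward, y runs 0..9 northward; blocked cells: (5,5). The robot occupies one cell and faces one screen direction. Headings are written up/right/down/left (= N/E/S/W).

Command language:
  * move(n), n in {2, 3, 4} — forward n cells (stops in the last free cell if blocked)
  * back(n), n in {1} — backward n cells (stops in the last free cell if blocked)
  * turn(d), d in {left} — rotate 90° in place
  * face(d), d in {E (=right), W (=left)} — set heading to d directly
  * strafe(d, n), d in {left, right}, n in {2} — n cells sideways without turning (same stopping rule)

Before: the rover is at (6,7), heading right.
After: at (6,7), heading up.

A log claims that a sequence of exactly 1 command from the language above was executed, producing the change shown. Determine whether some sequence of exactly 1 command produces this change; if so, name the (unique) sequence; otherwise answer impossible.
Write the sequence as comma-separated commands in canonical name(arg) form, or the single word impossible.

key: parked at (6,7) the whole time — nothing moves the robot
initial: at (6,7), heading right
1. turn(left) → at (6,7), heading up
no other 1-command option fits: unique.

turn(left)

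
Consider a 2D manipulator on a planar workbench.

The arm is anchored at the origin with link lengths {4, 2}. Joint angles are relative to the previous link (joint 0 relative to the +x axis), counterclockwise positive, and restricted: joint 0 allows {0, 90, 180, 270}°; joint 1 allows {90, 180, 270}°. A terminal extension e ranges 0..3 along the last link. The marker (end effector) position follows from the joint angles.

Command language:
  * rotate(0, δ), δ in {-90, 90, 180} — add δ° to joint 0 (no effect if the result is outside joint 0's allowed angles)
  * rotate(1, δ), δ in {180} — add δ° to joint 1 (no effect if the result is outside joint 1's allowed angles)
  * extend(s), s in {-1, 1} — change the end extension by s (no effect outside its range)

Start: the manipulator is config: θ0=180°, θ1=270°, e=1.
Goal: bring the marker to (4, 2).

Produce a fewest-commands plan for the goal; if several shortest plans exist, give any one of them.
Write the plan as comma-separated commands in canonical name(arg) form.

extend(-1), rotate(1, 180), rotate(0, 180)

from: config: θ0=180°, θ1=270°, e=1
t=1 extend(-1) ⇒ config: θ0=180°, θ1=270°, e=0
t=2 rotate(1, 180) ⇒ config: θ0=180°, θ1=90°, e=0
t=3 rotate(0, 180) ⇒ config: θ0=0°, θ1=90°, e=0
no 2-step plan works, so 3 is optimal.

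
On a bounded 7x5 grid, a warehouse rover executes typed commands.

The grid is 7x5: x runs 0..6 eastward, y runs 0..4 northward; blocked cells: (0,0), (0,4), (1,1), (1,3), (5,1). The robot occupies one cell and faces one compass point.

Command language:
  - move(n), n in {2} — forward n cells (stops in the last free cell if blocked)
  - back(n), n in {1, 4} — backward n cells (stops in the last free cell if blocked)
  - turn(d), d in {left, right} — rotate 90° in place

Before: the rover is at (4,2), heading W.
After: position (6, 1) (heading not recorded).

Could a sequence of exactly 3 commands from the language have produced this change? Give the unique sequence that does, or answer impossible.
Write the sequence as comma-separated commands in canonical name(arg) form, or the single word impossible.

back(4), turn(right), back(1)

key: back(4) runs into the grid edge before its full distance
start: at (4,2), heading W
t=1 back(4) ⇒ at (6,2), heading W
t=2 turn(right) ⇒ at (6,2), heading N
t=3 back(1) ⇒ at (6,1), heading N
all 125 alternatives checked — unique.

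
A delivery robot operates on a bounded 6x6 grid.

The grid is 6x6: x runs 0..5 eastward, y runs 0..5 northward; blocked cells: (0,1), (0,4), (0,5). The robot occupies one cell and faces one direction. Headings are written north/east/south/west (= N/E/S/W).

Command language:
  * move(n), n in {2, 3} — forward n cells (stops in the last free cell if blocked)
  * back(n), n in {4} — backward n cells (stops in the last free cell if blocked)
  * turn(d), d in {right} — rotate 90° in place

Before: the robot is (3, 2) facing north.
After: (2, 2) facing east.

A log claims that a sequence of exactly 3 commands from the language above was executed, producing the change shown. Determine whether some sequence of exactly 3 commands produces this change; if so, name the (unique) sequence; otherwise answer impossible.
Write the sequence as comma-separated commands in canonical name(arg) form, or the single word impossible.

turn(right), back(4), move(2)

key: position moved to (2,2) AND the heading swung to E — translation plus rotation needed
initial: (3, 2) facing north
1. turn(right) → (3, 2) facing east
2. back(4) → (0, 2) facing east
3. move(2) → (2, 2) facing east
no other 3-command option fits: unique.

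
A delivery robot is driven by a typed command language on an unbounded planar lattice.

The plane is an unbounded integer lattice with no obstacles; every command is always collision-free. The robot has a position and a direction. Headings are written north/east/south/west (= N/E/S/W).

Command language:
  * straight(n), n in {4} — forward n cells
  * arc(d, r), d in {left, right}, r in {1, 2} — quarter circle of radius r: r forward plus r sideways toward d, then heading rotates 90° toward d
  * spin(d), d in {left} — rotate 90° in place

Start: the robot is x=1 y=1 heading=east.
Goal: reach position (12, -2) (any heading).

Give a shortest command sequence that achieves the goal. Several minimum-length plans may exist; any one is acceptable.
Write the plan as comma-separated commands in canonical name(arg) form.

t0: x=1 y=1 heading=east
[1] after straight(4): x=5 y=1 heading=east
[2] after straight(4): x=9 y=1 heading=east
[3] after arc(right, 2): x=11 y=-1 heading=south
[4] after arc(left, 1): x=12 y=-2 heading=east
nothing shorter than 4 reaches the goal.

straight(4), straight(4), arc(right, 2), arc(left, 1)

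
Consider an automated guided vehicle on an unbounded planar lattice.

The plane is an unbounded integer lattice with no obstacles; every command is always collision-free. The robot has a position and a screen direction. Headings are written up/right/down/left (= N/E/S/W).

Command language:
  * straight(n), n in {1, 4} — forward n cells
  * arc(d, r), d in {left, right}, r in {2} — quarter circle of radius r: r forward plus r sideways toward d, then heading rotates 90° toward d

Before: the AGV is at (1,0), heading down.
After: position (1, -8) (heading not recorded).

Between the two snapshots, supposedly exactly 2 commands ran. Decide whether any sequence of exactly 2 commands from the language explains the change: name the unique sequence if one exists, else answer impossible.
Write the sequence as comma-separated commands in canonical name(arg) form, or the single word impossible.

straight(4), straight(4)

from: at (1,0), heading down
step 1 (straight(4)): at (1,-4), heading down
step 2 (straight(4)): at (1,-8), heading down
all 16 alternatives checked — unique.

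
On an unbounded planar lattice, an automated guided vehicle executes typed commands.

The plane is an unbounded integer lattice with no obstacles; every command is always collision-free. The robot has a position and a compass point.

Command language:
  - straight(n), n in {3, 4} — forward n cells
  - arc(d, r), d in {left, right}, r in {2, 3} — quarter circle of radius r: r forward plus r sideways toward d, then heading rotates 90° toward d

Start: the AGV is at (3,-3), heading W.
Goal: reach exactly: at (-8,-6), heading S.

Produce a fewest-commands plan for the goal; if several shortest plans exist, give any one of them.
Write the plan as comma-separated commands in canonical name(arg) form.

straight(4), straight(4), arc(left, 3)

from: at (3,-3), heading W
step 1 (straight(4)): at (-1,-3), heading W
step 2 (straight(4)): at (-5,-3), heading W
step 3 (arc(left, 3)): at (-8,-6), heading S
shorter routes all fall short; 3 is best.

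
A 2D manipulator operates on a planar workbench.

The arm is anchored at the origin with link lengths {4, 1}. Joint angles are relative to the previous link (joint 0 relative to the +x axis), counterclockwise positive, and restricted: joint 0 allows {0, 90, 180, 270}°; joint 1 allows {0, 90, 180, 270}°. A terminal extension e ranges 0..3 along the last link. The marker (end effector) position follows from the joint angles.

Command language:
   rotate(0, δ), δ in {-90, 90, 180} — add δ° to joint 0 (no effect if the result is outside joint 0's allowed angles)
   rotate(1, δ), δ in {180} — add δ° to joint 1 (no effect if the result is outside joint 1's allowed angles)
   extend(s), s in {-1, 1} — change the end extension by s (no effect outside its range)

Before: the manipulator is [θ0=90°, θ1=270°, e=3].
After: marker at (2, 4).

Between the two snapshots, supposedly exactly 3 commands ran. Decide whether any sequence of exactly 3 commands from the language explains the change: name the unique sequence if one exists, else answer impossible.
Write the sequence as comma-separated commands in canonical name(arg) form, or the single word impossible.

extend(1), extend(-1), extend(-1)

key: order matters: swapping extend(1) and extend(-1) lands elsewhere
from: [θ0=90°, θ1=270°, e=3]
t=1 extend(1) ⇒ [θ0=90°, θ1=270°, e=3]
t=2 extend(-1) ⇒ [θ0=90°, θ1=270°, e=2]
t=3 extend(-1) ⇒ [θ0=90°, θ1=270°, e=1]
no rival 3-sequence matches.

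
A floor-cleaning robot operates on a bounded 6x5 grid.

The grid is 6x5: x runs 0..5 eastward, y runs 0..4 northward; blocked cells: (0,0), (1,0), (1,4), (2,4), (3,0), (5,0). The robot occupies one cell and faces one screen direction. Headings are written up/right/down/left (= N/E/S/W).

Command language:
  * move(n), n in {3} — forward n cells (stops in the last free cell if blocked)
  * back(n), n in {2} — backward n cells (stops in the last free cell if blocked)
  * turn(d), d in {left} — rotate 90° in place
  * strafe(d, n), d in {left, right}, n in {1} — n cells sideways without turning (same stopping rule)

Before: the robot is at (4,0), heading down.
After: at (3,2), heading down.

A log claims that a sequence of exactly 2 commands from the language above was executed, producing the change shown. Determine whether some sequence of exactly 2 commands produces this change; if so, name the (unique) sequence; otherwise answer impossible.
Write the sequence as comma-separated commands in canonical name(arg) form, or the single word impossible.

back(2), strafe(right, 1)

key: order matters: swapping back(2) and strafe(right, 1) lands elsewhere
from: at (4,0), heading down
t=1 back(2) ⇒ at (4,2), heading down
t=2 strafe(right, 1) ⇒ at (3,2), heading down
all 25 alternatives checked — unique.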